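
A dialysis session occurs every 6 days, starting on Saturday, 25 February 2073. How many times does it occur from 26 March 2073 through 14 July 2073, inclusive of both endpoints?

19

Occurrences land 6·i days after 25 February 2073 for i = 0, 1, 2, …
26 March 2073 is 29 days after the start; 29 ÷ 6 = 4 remainder 5; since the remainder is 5, round up to i = 5. First occurrence in the window: #6 on 27 March 2073 (5×6 = 30 days in).
14 July 2073 is 139 days after the start; 139 ÷ 6 = 23 remainder 1. Last occurrence in the window: #24 on 13 July 2073.
Occurrences #6 through #24: 19 in total.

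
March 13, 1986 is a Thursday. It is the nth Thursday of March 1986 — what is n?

2nd

Day 13 falls in week ⌈13/7⌉ of the month.
Days 1–7 hold the 1st Thursday, 8–14 the 2nd, 15–21 the 3rd, 22–28 the 4th, 29–31 the 5th.
13 is in the range for the 2nd.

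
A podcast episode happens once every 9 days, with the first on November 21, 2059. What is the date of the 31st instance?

The 31st occurrence is 30 intervals after the first: 30 × 9 = 270 days after November 21, 2059.
November has 30 days — 9 days to the end of November leaves 261.
December has 31 days (230 left).
January has 31 days (199 left).
February has 29 days (170 left).
March has 31 days (139 left).
April has 30 days (109 left).
May has 31 days (78 left).
June has 30 days (48 left).
July has 31 days (17 left).
17 days into August → August 17, 2060.

August 17, 2060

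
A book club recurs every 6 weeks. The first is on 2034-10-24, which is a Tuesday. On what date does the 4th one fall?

The 4th occurrence is 3 intervals after the first: 3 × 42 = 126 days after 2034-10-24.
October has 31 days — 7 days to the end of October leaves 119.
November has 30 days (89 left).
December has 31 days (58 left).
January has 31 days (27 left).
27 days into February → 2035-02-27.

2035-02-27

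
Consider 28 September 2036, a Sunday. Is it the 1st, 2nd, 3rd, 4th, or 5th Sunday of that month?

Day 28 falls in week ⌈28/7⌉ of the month.
Days 1–7 hold the 1st Sunday, 8–14 the 2nd, 15–21 the 3rd, 22–28 the 4th, 29–31 the 5th.
28 is in the range for the 4th.

4th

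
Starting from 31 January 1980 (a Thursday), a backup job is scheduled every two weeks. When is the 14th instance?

31 July 1980

The 14th occurrence is 13 intervals after the first: 13 × 14 = 182 days after 31 January 1980.
January has 31 days — 0 days to the end of January leaves 182.
February has 29 days (153 left).
March has 31 days (122 left).
April has 30 days (92 left).
May has 31 days (61 left).
June has 30 days (31 left).
31 days into July → 31 July 1980.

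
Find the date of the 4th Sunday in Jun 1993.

Jun 27, 1993

Jun 1993 begins on a Tuesday, so the first Sunday is Jun 6 (5 days later).
The 4th Sunday is 3 weeks later: 6 + 21 = 27.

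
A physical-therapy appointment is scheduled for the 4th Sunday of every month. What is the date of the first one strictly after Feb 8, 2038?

Feb 28, 2038

Feb 2038 starts on a Monday; its first Sunday is the 7th, so the 4th Sunday is the 28th — Feb 28, 2038.
Feb 28, 2038 is after Feb 8, 2038, so that is the next one.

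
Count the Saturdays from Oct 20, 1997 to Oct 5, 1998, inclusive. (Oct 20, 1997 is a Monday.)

50

Oct 20, 1997 is a Monday; the first Saturday on or after it is Oct 25, 1997 (5 days later).
From Oct 25, 1997 to Oct 5, 1998: 67 + 278 = 345 days (rest of 1997, to Oct 5, 1998 in 1998).
345 ÷ 7 = 49 full weeks with remainder 2, so 49 more Saturdays after the first → 50.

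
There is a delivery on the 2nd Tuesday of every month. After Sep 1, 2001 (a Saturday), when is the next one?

Sep 2001 starts on a Saturday; its first Tuesday is the 4th, so the 2nd Tuesday is the 11th — Sep 11, 2001.
Sep 11, 2001 is after Sep 1, 2001, so that is the next one.

Sep 11, 2001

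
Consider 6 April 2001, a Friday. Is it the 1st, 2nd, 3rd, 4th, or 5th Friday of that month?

1st

Day 6 falls in week ⌈6/7⌉ of the month.
Days 1–7 hold the 1st Friday, 8–14 the 2nd, 15–21 the 3rd, 22–28 the 4th, 29–31 the 5th.
6 is in the range for the 1st.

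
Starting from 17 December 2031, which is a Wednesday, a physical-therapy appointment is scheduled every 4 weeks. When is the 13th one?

17 November 2032

The 13th occurrence is 12 intervals after the first: 12 × 28 = 336 days after 17 December 2031.
December has 31 days — 14 days to the end of December leaves 322.
January has 31 days (291 left).
February has 29 days (262 left).
March has 31 days (231 left).
April has 30 days (201 left).
May has 31 days (170 left).
June has 30 days (140 left).
July has 31 days (109 left).
August has 31 days (78 left).
September has 30 days (48 left).
October has 31 days (17 left).
17 days into November → 17 November 2032.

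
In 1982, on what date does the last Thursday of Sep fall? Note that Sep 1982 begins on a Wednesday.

Sep 1982 begins on a Wednesday, so the first Thursday is Sep 2 (1 day later).
Sep 1982 has 30 days. Adding weeks: 2, 9, 16, 23, 30 — the last one ≤ 30 is the 30th.

Sep 30, 1982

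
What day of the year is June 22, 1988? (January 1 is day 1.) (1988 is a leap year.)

Days in months before June: 31 + 29 + 31 + 30 + 31 = 152.
Plus 22 days into June → day 174.

174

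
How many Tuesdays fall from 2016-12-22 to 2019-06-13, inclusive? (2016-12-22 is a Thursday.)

129

2016-12-22 is a Thursday; the first Tuesday on or after it is 2016-12-27 (5 days later).
From 2016-12-27 to 2019-06-13: 4 + 365 + 365 + 164 = 898 days (rest of 2016, 2017, 2018, to 2019-06-13 in 2019).
898 ÷ 7 = 128 full weeks with remainder 2, so 128 more Tuesdays after the first → 129.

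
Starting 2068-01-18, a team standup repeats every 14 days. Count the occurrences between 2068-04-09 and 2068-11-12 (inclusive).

Occurrences land 14·i days after 2068-01-18 for i = 0, 1, 2, …
2068-04-09 is 82 days after the start; 82 ÷ 14 = 5 remainder 12; since the remainder is 12, round up to i = 6. First occurrence in the window: #7 on 2068-04-11 (6×14 = 84 days in).
2068-11-12 is 299 days after the start; 299 ÷ 14 = 21 remainder 5. Last occurrence in the window: #22 on 2068-11-07.
Occurrences #7 through #22: 16 in total.

16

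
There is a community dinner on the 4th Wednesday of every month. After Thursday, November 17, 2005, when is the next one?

November 23, 2005

November 2005 starts on a Tuesday; its first Wednesday is the 2nd, so the 4th Wednesday is the 23rd — November 23, 2005.
November 23, 2005 is after November 17, 2005, so that is the next one.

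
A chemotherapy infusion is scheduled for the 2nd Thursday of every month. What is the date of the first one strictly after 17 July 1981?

July 1981 starts on a Wednesday; its first Thursday is the 2nd, so the 2nd Thursday is the 9th — 9 July 1981.
That is not after 17 July 1981, so look at August 1981.
August 1981 starts on a Saturday; its first Thursday is the 6th, so the 2nd Thursday is the 13th — 13 August 1981.

13 August 1981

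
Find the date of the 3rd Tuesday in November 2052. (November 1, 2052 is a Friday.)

November 2052 begins on a Friday, so the first Tuesday is November 5 (4 days later).
The 3rd Tuesday is 2 weeks later: 5 + 14 = 19.

19 November 2052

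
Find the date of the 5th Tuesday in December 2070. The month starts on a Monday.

December 2070 begins on a Monday, so the first Tuesday is December 2 (1 day later).
The 5th Tuesday is 4 weeks later: 2 + 28 = 30.

December 30, 2070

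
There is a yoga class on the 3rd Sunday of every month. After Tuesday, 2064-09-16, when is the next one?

September 2064 starts on a Monday; its first Sunday is the 7th, so the 3rd Sunday is the 21st — 2064-09-21.
2064-09-21 is after 2064-09-16, so that is the next one.

2064-09-21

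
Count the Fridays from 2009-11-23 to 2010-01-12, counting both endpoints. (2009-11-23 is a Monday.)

2009-11-23 is a Monday; the first Friday on or after it is 2009-11-27 (4 days later).
From 2009-11-27 to 2010-01-12: 3 + 31 + 12 = 46 days (rest of November, December, January).
46 ÷ 7 = 6 full weeks with remainder 4, so 6 more Fridays after the first → 7.

7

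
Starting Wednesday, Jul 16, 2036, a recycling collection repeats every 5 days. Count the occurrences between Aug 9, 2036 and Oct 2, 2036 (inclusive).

Occurrences land 5·i days after Jul 16, 2036 for i = 0, 1, 2, …
Aug 9, 2036 is 24 days after the start; 24 ÷ 5 = 4 remainder 4; since the remainder is 4, round up to i = 5. First occurrence in the window: #6 on Aug 10, 2036 (5×5 = 25 days in).
Oct 2, 2036 is 78 days after the start; 78 ÷ 5 = 15 remainder 3. Last occurrence in the window: #16 on Sep 29, 2036.
Occurrences #6 through #16: 11 in total.

11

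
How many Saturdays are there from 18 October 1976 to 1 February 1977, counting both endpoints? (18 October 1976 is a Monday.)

15

18 October 1976 is a Monday; the first Saturday on or after it is 23 October 1976 (5 days later).
From 23 October 1976 to 1 February 1977: 8 + 30 + 31 + 31 + 1 = 101 days (rest of October, November, December, January, February).
101 ÷ 7 = 14 full weeks with remainder 3, so 14 more Saturdays after the first → 15.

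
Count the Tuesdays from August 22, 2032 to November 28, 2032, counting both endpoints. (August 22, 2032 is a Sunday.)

14

August 22, 2032 is a Sunday; the first Tuesday on or after it is August 24, 2032 (2 days later).
From August 24, 2032 to November 28, 2032: 7 + 30 + 31 + 28 = 96 days (rest of August, September, October, November).
96 ÷ 7 = 13 full weeks with remainder 5, so 13 more Tuesdays after the first → 14.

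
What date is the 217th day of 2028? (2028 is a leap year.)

August 4, 2028

January has 31 days (217 − 31 = 186 remain).
February has 29 days (186 − 29 = 157 remain).
March has 31 days (157 − 31 = 126 remain).
April has 30 days (126 − 30 = 96 remain).
May has 31 days (96 − 31 = 65 remain).
June has 30 days (65 − 30 = 35 remain).
July has 31 days (35 − 31 = 4 remain).
4 into August → August 4.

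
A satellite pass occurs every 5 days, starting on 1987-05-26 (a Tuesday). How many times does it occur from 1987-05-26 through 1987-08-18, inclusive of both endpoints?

17

Occurrences land 5·i days after 1987-05-26 for i = 0, 1, 2, …
The window opens on the start date, so the first occurrence inside is #1 on 1987-05-26.
1987-08-18 is 84 days after the start; 84 ÷ 5 = 16 remainder 4. Last occurrence in the window: #17 on 1987-08-14.
Occurrences #1 through #17: 17 in total.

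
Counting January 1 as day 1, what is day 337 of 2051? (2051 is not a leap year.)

3 December 2051

January has 31 days (337 − 31 = 306 remain).
February has 28 days (306 − 28 = 278 remain).
March has 31 days (278 − 31 = 247 remain).
April has 30 days (247 − 30 = 217 remain).
May has 31 days (217 − 31 = 186 remain).
June has 30 days (186 − 30 = 156 remain).
July has 31 days (156 − 31 = 125 remain).
August has 31 days (125 − 31 = 94 remain).
September has 30 days (94 − 30 = 64 remain).
October has 31 days (64 − 31 = 33 remain).
November has 30 days (33 − 30 = 3 remain).
3 into December → December 3.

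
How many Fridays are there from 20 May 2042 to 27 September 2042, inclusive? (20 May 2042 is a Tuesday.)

19

20 May 2042 is a Tuesday; the first Friday on or after it is 23 May 2042 (3 days later).
From 23 May 2042 to 27 September 2042: 8 + 30 + 31 + 31 + 27 = 127 days (rest of May, June, July, August, September).
127 ÷ 7 = 18 full weeks with remainder 1, so 18 more Fridays after the first → 19.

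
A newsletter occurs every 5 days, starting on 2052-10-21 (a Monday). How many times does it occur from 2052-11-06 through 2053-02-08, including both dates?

Occurrences land 5·i days after 2052-10-21 for i = 0, 1, 2, …
2052-11-06 is 16 days after the start; 16 ÷ 5 = 3 remainder 1; since the remainder is 1, round up to i = 4. First occurrence in the window: #5 on 2052-11-10 (4×5 = 20 days in).
2053-02-08 is 110 days after the start; 110 ÷ 5 = 22 remainder 0. Last occurrence in the window: #23 on 2053-02-08.
Occurrences #5 through #23: 19 in total.

19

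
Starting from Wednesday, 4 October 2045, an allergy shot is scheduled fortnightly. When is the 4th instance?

The 4th occurrence is 3 intervals after the first: 3 × 14 = 42 days after 4 October 2045.
October has 31 days — 27 days to the end of October leaves 15.
15 days into November → 15 November 2045.

15 November 2045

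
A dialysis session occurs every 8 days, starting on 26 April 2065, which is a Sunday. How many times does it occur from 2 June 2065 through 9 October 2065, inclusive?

Occurrences land 8·i days after 26 April 2065 for i = 0, 1, 2, …
2 June 2065 is 37 days after the start; 37 ÷ 8 = 4 remainder 5; since the remainder is 5, round up to i = 5. First occurrence in the window: #6 on 5 June 2065 (5×8 = 40 days in).
9 October 2065 is 166 days after the start; 166 ÷ 8 = 20 remainder 6. Last occurrence in the window: #21 on 3 October 2065.
Occurrences #6 through #21: 16 in total.

16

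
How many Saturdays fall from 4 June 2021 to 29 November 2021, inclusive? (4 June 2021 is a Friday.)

26

4 June 2021 is a Friday; the first Saturday on or after it is 5 June 2021 (1 day later).
From 5 June 2021 to 29 November 2021: 25 + 31 + 31 + 30 + 31 + 29 = 177 days (rest of June, July, August, September, October, November).
177 ÷ 7 = 25 full weeks with remainder 2, so 25 more Saturdays after the first → 26.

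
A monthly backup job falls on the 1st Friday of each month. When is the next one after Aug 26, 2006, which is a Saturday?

Sep 1, 2006

Aug 2006 starts on a Tuesday, so its 1st Friday is Aug 4, 2006 (3 days in).
That is not after Aug 26, 2006, so look at Sep 2006.
Sep 2006 starts on a Friday, so its 1st Friday is Sep 1, 2006.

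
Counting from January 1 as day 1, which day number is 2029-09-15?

Days in months before September: 31 + 28 + 31 + 30 + 31 + 30 + 31 + 31 = 243.
Plus 15 days into September → day 258.

258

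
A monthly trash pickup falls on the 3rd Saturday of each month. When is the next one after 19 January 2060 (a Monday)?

21 February 2060

January 2060 starts on a Thursday; its first Saturday is the 3rd, so the 3rd Saturday is the 17th — 17 January 2060.
That is not after 19 January 2060, so look at February 2060.
February 2060 starts on a Sunday; its first Saturday is the 7th, so the 3rd Saturday is the 21st — 21 February 2060.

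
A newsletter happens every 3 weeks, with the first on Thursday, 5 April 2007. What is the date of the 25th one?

The 25th occurrence is 24 intervals after the first: 24 × 21 = 504 days after 5 April 2007.
April has 30 days — 25 days to the end of April leaves 479.
From end of April to end of 2007 is 245 days (234 left).
January has 31 days (203 left).
February has 29 days (174 left).
March has 31 days (143 left).
April has 30 days (113 left).
May has 31 days (82 left).
June has 30 days (52 left).
July has 31 days (21 left).
21 days into August → 21 August 2008.

21 August 2008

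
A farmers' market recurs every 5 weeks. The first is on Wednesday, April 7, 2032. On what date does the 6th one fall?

September 29, 2032

The 6th occurrence is 5 intervals after the first: 5 × 35 = 175 days after April 7, 2032.
April has 30 days — 23 days to the end of April leaves 152.
May has 31 days (121 left).
June has 30 days (91 left).
July has 31 days (60 left).
August has 31 days (29 left).
29 days into September → September 29, 2032.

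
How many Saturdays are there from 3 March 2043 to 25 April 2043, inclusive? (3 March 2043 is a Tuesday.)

8

3 March 2043 is a Tuesday; the first Saturday on or after it is 7 March 2043 (4 days later).
From 7 March 2043 to 25 April 2043: 24 + 25 = 49 days (rest of March, April).
49 ÷ 7 = 7 full weeks with remainder 0, so 7 more Saturdays after the first → 8.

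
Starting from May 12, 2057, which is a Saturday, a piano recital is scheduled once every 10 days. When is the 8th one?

The 8th occurrence is 7 intervals after the first: 7 × 10 = 70 days after May 12, 2057.
May has 31 days — 19 days to the end of May leaves 51.
June has 30 days (21 left).
21 days into July → July 21, 2057.

July 21, 2057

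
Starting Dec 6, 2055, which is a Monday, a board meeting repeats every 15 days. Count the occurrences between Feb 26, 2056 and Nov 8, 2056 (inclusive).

17

Occurrences land 15·i days after Dec 6, 2055 for i = 0, 1, 2, …
Feb 26, 2056 is 82 days after the start; 82 ÷ 15 = 5 remainder 7; since the remainder is 7, round up to i = 6. First occurrence in the window: #7 on Mar 5, 2056 (6×15 = 90 days in).
Nov 8, 2056 is 338 days after the start; 338 ÷ 15 = 22 remainder 8. Last occurrence in the window: #23 on Oct 31, 2056.
Occurrences #7 through #23: 17 in total.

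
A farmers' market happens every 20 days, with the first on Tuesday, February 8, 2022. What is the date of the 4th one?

The 4th occurrence is 3 intervals after the first: 3 × 20 = 60 days after February 8, 2022.
February has 28 days — 20 days to the end of February leaves 40.
March has 31 days (9 left).
9 days into April → April 9, 2022.

April 9, 2022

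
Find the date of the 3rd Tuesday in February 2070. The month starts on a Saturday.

February 2070 begins on a Saturday, so the first Tuesday is February 4 (3 days later).
The 3rd Tuesday is 2 weeks later: 4 + 14 = 18.

2070-02-18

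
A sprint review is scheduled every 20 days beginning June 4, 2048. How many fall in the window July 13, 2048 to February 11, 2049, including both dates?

Occurrences land 20·i days after June 4, 2048 for i = 0, 1, 2, …
July 13, 2048 is 39 days after the start; 39 ÷ 20 = 1 remainder 19; since the remainder is 19, round up to i = 2. First occurrence in the window: #3 on July 14, 2048 (2×20 = 40 days in).
February 11, 2049 is 252 days after the start; 252 ÷ 20 = 12 remainder 12. Last occurrence in the window: #13 on January 30, 2049.
Occurrences #3 through #13: 11 in total.

11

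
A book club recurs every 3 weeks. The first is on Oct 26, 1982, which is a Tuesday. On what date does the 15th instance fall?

The 15th occurrence is 14 intervals after the first: 14 × 21 = 294 days after Oct 26, 1982.
Oct has 31 days — 5 days to the end of Oct leaves 289.
Nov has 30 days (259 left).
Dec has 31 days (228 left).
Jan has 31 days (197 left).
Feb has 28 days (169 left).
Mar has 31 days (138 left).
Apr has 30 days (108 left).
May has 31 days (77 left).
Jun has 30 days (47 left).
Jul has 31 days (16 left).
16 days into Aug → Aug 16, 1983.

Aug 16, 1983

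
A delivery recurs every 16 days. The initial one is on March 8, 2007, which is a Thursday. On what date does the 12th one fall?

August 31, 2007

The 12th occurrence is 11 intervals after the first: 11 × 16 = 176 days after March 8, 2007.
March has 31 days — 23 days to the end of March leaves 153.
April has 30 days (123 left).
May has 31 days (92 left).
June has 30 days (62 left).
July has 31 days (31 left).
31 days into August → August 31, 2007.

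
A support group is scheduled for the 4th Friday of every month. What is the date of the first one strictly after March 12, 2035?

March 2035 starts on a Thursday; its first Friday is the 2nd, so the 4th Friday is the 23rd — March 23, 2035.
March 23, 2035 is after March 12, 2035, so that is the next one.

March 23, 2035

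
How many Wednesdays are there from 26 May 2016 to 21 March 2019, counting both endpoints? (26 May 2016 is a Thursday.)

26 May 2016 is a Thursday; the first Wednesday on or after it is 1 June 2016 (6 days later).
From 1 June 2016 to 21 March 2019: 213 + 365 + 365 + 80 = 1023 days (rest of 2016, 2017, 2018, to 21 March 2019 in 2019).
1023 ÷ 7 = 146 full weeks with remainder 1, so 146 more Wednesdays after the first → 147.

147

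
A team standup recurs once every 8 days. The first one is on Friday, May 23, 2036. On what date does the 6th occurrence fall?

Jul 2, 2036

The 6th occurrence is 5 intervals after the first: 5 × 8 = 40 days after May 23, 2036.
May has 31 days — 8 days to the end of May leaves 32.
Jun has 30 days (2 left).
2 days into Jul → Jul 2, 2036.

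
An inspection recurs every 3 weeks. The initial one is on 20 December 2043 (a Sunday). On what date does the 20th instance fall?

22 January 2045

The 20th occurrence is 19 intervals after the first: 19 × 21 = 399 days after 20 December 2043.
December has 31 days — 11 days to the end of December leaves 388.
January has 31 days (357 left).
February has 29 days (328 left).
March has 31 days (297 left).
April has 30 days (267 left).
May has 31 days (236 left).
June has 30 days (206 left).
July has 31 days (175 left).
August has 31 days (144 left).
September has 30 days (114 left).
October has 31 days (83 left).
November has 30 days (53 left).
December has 31 days (22 left).
22 days into January → 22 January 2045.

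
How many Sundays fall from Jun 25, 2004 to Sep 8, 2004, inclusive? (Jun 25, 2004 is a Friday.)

Jun 25, 2004 is a Friday; the first Sunday on or after it is Jun 27, 2004 (2 days later).
From Jun 27, 2004 to Sep 8, 2004: 3 + 31 + 31 + 8 = 73 days (rest of Jun, Jul, Aug, Sep).
73 ÷ 7 = 10 full weeks with remainder 3, so 10 more Sundays after the first → 11.

11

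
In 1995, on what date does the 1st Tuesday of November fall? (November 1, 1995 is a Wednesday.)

November 1995 begins on a Wednesday, so the first Tuesday is November 7 (6 days later).

7 November 1995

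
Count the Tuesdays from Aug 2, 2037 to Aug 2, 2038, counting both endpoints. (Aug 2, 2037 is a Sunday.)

Aug 2, 2037 is a Sunday; the first Tuesday on or after it is Aug 4, 2037 (2 days later).
From Aug 4, 2037 to Aug 2, 2038: 149 + 214 = 363 days (rest of 2037, to Aug 2, 2038 in 2038).
363 ÷ 7 = 51 full weeks with remainder 6, so 51 more Tuesdays after the first → 52.

52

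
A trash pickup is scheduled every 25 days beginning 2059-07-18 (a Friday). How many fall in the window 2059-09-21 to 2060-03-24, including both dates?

Occurrences land 25·i days after 2059-07-18 for i = 0, 1, 2, …
2059-09-21 is 65 days after the start; 65 ÷ 25 = 2 remainder 15; since the remainder is 15, round up to i = 3. First occurrence in the window: #4 on 2059-10-01 (3×25 = 75 days in).
2060-03-24 is 250 days after the start; 250 ÷ 25 = 10 remainder 0. Last occurrence in the window: #11 on 2060-03-24.
Occurrences #4 through #11: 8 in total.

8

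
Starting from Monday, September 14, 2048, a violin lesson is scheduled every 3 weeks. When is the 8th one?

February 8, 2049

The 8th occurrence is 7 intervals after the first: 7 × 21 = 147 days after September 14, 2048.
September has 30 days — 16 days to the end of September leaves 131.
October has 31 days (100 left).
November has 30 days (70 left).
December has 31 days (39 left).
January has 31 days (8 left).
8 days into February → February 8, 2049.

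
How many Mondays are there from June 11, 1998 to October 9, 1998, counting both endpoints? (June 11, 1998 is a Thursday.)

June 11, 1998 is a Thursday; the first Monday on or after it is June 15, 1998 (4 days later).
From June 15, 1998 to October 9, 1998: 15 + 31 + 31 + 30 + 9 = 116 days (rest of June, July, August, September, October).
116 ÷ 7 = 16 full weeks with remainder 4, so 16 more Mondays after the first → 17.

17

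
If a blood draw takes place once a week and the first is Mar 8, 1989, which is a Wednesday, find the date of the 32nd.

The 32nd occurrence is 31 intervals after the first: 31 × 7 = 217 days after Mar 8, 1989.
Mar has 31 days — 23 days to the end of Mar leaves 194.
Apr has 30 days (164 left).
May has 31 days (133 left).
Jun has 30 days (103 left).
Jul has 31 days (72 left).
Aug has 31 days (41 left).
Sep has 30 days (11 left).
11 days into Oct → Oct 11, 1989.

Oct 11, 1989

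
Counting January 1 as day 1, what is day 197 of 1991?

July 16, 1991

January has 31 days (197 − 31 = 166 remain).
February has 28 days (166 − 28 = 138 remain).
March has 31 days (138 − 31 = 107 remain).
April has 30 days (107 − 30 = 77 remain).
May has 31 days (77 − 31 = 46 remain).
June has 30 days (46 − 30 = 16 remain).
16 into July → July 16.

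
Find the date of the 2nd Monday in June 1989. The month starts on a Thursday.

June 1989 begins on a Thursday, so the first Monday is June 5 (4 days later).
The 2nd Monday is 1 weeks later: 5 + 7 = 12.

12 June 1989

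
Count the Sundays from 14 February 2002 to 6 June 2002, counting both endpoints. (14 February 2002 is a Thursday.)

16

14 February 2002 is a Thursday; the first Sunday on or after it is 17 February 2002 (3 days later).
From 17 February 2002 to 6 June 2002: 11 + 31 + 30 + 31 + 6 = 109 days (rest of February, March, April, May, June).
109 ÷ 7 = 15 full weeks with remainder 4, so 15 more Sundays after the first → 16.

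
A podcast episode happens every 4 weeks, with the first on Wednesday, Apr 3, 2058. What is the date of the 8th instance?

Oct 16, 2058

The 8th occurrence is 7 intervals after the first: 7 × 28 = 196 days after Apr 3, 2058.
Apr has 30 days — 27 days to the end of Apr leaves 169.
May has 31 days (138 left).
Jun has 30 days (108 left).
Jul has 31 days (77 left).
Aug has 31 days (46 left).
Sep has 30 days (16 left).
16 days into Oct → Oct 16, 2058.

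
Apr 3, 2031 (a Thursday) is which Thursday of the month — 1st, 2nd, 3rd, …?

Day 3 falls in week ⌈3/7⌉ of the month.
Days 1–7 hold the 1st Thursday, 8–14 the 2nd, 15–21 the 3rd, 22–28 the 4th, 29–31 the 5th.
3 is in the range for the 1st.

1st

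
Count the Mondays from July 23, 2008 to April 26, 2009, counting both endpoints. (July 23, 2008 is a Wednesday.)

July 23, 2008 is a Wednesday; the first Monday on or after it is July 28, 2008 (5 days later).
From July 28, 2008 to April 26, 2009: 3 + 31 + 30 + 31 + 30 + 31 + 31 + 28 + 31 + 26 = 272 days (rest of July, August, September, October, November, December, January, February, March, April).
272 ÷ 7 = 38 full weeks with remainder 6, so 38 more Mondays after the first → 39.

39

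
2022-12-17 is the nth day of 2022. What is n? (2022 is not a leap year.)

Days in months before December: 31 + 28 + 31 + 30 + 31 + 30 + 31 + 31 + 30 + 31 + 30 = 334.
Plus 17 days into December → day 351.

351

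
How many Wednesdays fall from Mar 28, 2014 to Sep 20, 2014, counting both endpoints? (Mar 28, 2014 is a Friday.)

25

Mar 28, 2014 is a Friday; the first Wednesday on or after it is Apr 2, 2014 (5 days later).
From Apr 2, 2014 to Sep 20, 2014: 28 + 31 + 30 + 31 + 31 + 20 = 171 days (rest of Apr, May, Jun, Jul, Aug, Sep).
171 ÷ 7 = 24 full weeks with remainder 3, so 24 more Wednesdays after the first → 25.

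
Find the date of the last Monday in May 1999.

The first Monday of May 1999 is May 3.
May 1999 has 31 days. Adding weeks: 3, 10, 17, 24, 31 — the last one ≤ 31 is the 31st.

May 31, 1999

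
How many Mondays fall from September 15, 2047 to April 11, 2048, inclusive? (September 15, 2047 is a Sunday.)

30

September 15, 2047 is a Sunday; the first Monday on or after it is September 16, 2047 (1 day later).
From September 16, 2047 to April 11, 2048: 14 + 31 + 30 + 31 + 31 + 29 + 31 + 11 = 208 days (rest of September, October, November, December, January, February, March, April).
208 ÷ 7 = 29 full weeks with remainder 5, so 29 more Mondays after the first → 30.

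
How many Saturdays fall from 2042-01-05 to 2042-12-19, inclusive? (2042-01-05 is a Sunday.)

49

2042-01-05 is a Sunday; the first Saturday on or after it is 2042-01-11 (6 days later).
From 2042-01-11 to 2042-12-19: 20 + 28 + 31 + 30 + 31 + 30 + 31 + 31 + 30 + 31 + 30 + 19 = 342 days (rest of January, February, March, April, May, June, July, August, September, October, November, December).
342 ÷ 7 = 48 full weeks with remainder 6, so 48 more Saturdays after the first → 49.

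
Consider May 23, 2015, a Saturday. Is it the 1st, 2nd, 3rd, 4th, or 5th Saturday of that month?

4th

Day 23 falls in week ⌈23/7⌉ of the month.
Days 1–7 hold the 1st Saturday, 8–14 the 2nd, 15–21 the 3rd, 22–28 the 4th, 29–31 the 5th.
23 is in the range for the 4th.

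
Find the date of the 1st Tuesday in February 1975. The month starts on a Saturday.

1975-02-04

February 1975 begins on a Saturday, so the first Tuesday is February 4 (3 days later).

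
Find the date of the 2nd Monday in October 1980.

13 October 1980

October 1980 begins on a Wednesday, so the first Monday is October 6 (5 days later).
The 2nd Monday is 1 weeks later: 6 + 7 = 13.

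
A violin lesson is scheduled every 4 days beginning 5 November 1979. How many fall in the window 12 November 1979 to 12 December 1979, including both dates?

Occurrences land 4·i days after 5 November 1979 for i = 0, 1, 2, …
12 November 1979 is 7 days after the start; 7 ÷ 4 = 1 remainder 3; since the remainder is 3, round up to i = 2. First occurrence in the window: #3 on 13 November 1979 (2×4 = 8 days in).
12 December 1979 is 37 days after the start; 37 ÷ 4 = 9 remainder 1. Last occurrence in the window: #10 on 11 December 1979.
Occurrences #3 through #10: 8 in total.

8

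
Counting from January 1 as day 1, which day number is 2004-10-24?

298

Days in months before October: 31 + 29 + 31 + 30 + 31 + 30 + 31 + 31 + 30 = 274.
Plus 24 days into October → day 298.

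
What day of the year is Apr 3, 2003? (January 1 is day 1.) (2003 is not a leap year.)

Days in months before Apr: 31 + 28 + 31 = 90.
Plus 3 days into Apr → day 93.

93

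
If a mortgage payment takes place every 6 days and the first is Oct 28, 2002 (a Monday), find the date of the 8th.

The 8th occurrence is 7 intervals after the first: 7 × 6 = 42 days after Oct 28, 2002.
Oct has 31 days — 3 days to the end of Oct leaves 39.
Nov has 30 days (9 left).
9 days into Dec → Dec 9, 2002.

Dec 9, 2002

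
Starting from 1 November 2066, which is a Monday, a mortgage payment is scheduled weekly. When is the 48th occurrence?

The 48th occurrence is 47 intervals after the first: 47 × 7 = 329 days after 1 November 2066.
November has 30 days — 29 days to the end of November leaves 300.
December has 31 days (269 left).
January has 31 days (238 left).
February has 28 days (210 left).
March has 31 days (179 left).
April has 30 days (149 left).
May has 31 days (118 left).
June has 30 days (88 left).
July has 31 days (57 left).
August has 31 days (26 left).
26 days into September → 26 September 2067.

26 September 2067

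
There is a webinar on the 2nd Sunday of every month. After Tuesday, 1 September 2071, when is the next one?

13 September 2071

September 2071 starts on a Tuesday; its first Sunday is the 6th, so the 2nd Sunday is the 13th — 13 September 2071.
13 September 2071 is after 1 September 2071, so that is the next one.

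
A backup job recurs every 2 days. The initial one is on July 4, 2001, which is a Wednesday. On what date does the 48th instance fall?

The 48th occurrence is 47 intervals after the first: 47 × 2 = 94 days after July 4, 2001.
July has 31 days — 27 days to the end of July leaves 67.
August has 31 days (36 left).
September has 30 days (6 left).
6 days into October → October 6, 2001.

October 6, 2001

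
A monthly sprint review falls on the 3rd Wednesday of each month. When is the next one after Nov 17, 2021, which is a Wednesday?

Nov 2021 starts on a Monday; its first Wednesday is the 3rd, so the 3rd Wednesday is the 17th — Nov 17, 2021.
That is not after Nov 17, 2021, so look at Dec 2021.
Dec 2021 starts on a Wednesday; its first Wednesday is the 1st, so the 3rd Wednesday is the 15th — Dec 15, 2021.

Dec 15, 2021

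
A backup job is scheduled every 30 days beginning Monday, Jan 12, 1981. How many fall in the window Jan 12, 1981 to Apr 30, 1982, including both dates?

16

Occurrences land 30·i days after Jan 12, 1981 for i = 0, 1, 2, …
The window opens on the start date, so the first occurrence inside is #1 on Jan 12, 1981.
Apr 30, 1982 is 473 days after the start; 473 ÷ 30 = 15 remainder 23. Last occurrence in the window: #16 on Apr 7, 1982.
Occurrences #1 through #16: 16 in total.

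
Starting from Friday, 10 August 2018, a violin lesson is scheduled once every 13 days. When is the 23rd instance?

23 May 2019

The 23rd occurrence is 22 intervals after the first: 22 × 13 = 286 days after 10 August 2018.
August has 31 days — 21 days to the end of August leaves 265.
September has 30 days (235 left).
October has 31 days (204 left).
November has 30 days (174 left).
December has 31 days (143 left).
January has 31 days (112 left).
February has 28 days (84 left).
March has 31 days (53 left).
April has 30 days (23 left).
23 days into May → 23 May 2019.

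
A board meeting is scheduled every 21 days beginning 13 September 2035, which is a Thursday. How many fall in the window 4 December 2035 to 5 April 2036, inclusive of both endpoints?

6

Occurrences land 21·i days after 13 September 2035 for i = 0, 1, 2, …
4 December 2035 is 82 days after the start; 82 ÷ 21 = 3 remainder 19; since the remainder is 19, round up to i = 4. First occurrence in the window: #5 on 6 December 2035 (4×21 = 84 days in).
5 April 2036 is 205 days after the start; 205 ÷ 21 = 9 remainder 16. Last occurrence in the window: #10 on 20 March 2036.
Occurrences #5 through #10: 6 in total.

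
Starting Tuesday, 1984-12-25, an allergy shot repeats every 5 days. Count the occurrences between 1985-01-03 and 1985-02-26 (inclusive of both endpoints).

Occurrences land 5·i days after 1984-12-25 for i = 0, 1, 2, …
1985-01-03 is 9 days after the start; 9 ÷ 5 = 1 remainder 4; since the remainder is 4, round up to i = 2. First occurrence in the window: #3 on 1985-01-04 (2×5 = 10 days in).
1985-02-26 is 63 days after the start; 63 ÷ 5 = 12 remainder 3. Last occurrence in the window: #13 on 1985-02-23.
Occurrences #3 through #13: 11 in total.

11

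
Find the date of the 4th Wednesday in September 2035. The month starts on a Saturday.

September 26, 2035

September 2035 begins on a Saturday, so the first Wednesday is September 5 (4 days later).
The 4th Wednesday is 3 weeks later: 5 + 21 = 26.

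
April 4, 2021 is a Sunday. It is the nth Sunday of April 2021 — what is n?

1st

Day 4 falls in week ⌈4/7⌉ of the month.
Days 1–7 hold the 1st Sunday, 8–14 the 2nd, 15–21 the 3rd, 22–28 the 4th, 29–31 the 5th.
4 is in the range for the 1st.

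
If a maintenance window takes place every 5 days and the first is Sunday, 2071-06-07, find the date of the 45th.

The 45th occurrence is 44 intervals after the first: 44 × 5 = 220 days after 2071-06-07.
June has 30 days — 23 days to the end of June leaves 197.
July has 31 days (166 left).
August has 31 days (135 left).
September has 30 days (105 left).
October has 31 days (74 left).
November has 30 days (44 left).
December has 31 days (13 left).
13 days into January → 2072-01-13.

2072-01-13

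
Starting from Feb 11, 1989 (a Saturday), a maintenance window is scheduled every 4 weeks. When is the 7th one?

The 7th occurrence is 6 intervals after the first: 6 × 28 = 168 days after Feb 11, 1989.
Feb has 28 days — 17 days to the end of Feb leaves 151.
Mar has 31 days (120 left).
Apr has 30 days (90 left).
May has 31 days (59 left).
Jun has 30 days (29 left).
29 days into Jul → Jul 29, 1989.

Jul 29, 1989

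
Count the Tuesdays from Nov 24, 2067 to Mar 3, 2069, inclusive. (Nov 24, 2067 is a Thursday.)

66

Nov 24, 2067 is a Thursday; the first Tuesday on or after it is Nov 29, 2067 (5 days later).
From Nov 29, 2067 to Mar 3, 2069: 32 + 366 + 62 = 460 days (rest of 2067, 2068, to Mar 3, 2069 in 2069).
460 ÷ 7 = 65 full weeks with remainder 5, so 65 more Tuesdays after the first → 66.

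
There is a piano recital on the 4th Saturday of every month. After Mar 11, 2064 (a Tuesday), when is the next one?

Mar 22, 2064

Mar 2064 starts on a Saturday; its first Saturday is the 1st, so the 4th Saturday is the 22nd — Mar 22, 2064.
Mar 22, 2064 is after Mar 11, 2064, so that is the next one.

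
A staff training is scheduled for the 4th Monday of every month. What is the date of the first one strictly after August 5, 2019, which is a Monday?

August 2019 starts on a Thursday; its first Monday is the 5th, so the 4th Monday is the 26th — August 26, 2019.
August 26, 2019 is after August 5, 2019, so that is the next one.

August 26, 2019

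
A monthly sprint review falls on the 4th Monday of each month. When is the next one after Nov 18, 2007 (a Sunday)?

Nov 26, 2007

Nov 2007 starts on a Thursday; its first Monday is the 5th, so the 4th Monday is the 26th — Nov 26, 2007.
Nov 26, 2007 is after Nov 18, 2007, so that is the next one.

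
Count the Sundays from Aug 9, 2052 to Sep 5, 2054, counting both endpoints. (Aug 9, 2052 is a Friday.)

Aug 9, 2052 is a Friday; the first Sunday on or after it is Aug 11, 2052 (2 days later).
From Aug 11, 2052 to Sep 5, 2054: 142 + 365 + 248 = 755 days (rest of 2052, 2053, to Sep 5, 2054 in 2054).
755 ÷ 7 = 107 full weeks with remainder 6, so 107 more Sundays after the first → 108.

108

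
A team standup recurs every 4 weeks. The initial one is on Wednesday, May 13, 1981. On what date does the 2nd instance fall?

June 10, 1981

The 2nd occurrence is 1 interval after the first: 1 × 28 = 28 days after May 13, 1981.
May has 31 days — 18 days to the end of May leaves 10.
10 days into June → June 10, 1981.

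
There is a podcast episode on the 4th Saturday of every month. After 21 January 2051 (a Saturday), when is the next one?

28 January 2051

January 2051 starts on a Sunday; its first Saturday is the 7th, so the 4th Saturday is the 28th — 28 January 2051.
28 January 2051 is after 21 January 2051, so that is the next one.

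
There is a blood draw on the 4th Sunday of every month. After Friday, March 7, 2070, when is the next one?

March 23, 2070

March 2070 starts on a Saturday; its first Sunday is the 2nd, so the 4th Sunday is the 23rd — March 23, 2070.
March 23, 2070 is after March 7, 2070, so that is the next one.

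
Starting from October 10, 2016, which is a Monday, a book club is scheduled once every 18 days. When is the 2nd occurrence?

October 28, 2016

The 2nd occurrence is 1 interval after the first: 1 × 18 = 18 days after October 10, 2016.
18 days later is October 28, 2016.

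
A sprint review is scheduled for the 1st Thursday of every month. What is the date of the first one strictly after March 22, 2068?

March 2068 starts on a Thursday, so its 1st Thursday is March 1, 2068.
That is not after March 22, 2068, so look at April 2068.
April 2068 starts on a Sunday, so its 1st Thursday is April 5, 2068 (4 days in).

April 5, 2068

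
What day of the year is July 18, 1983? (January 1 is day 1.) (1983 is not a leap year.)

199

Days in months before July: 31 + 28 + 31 + 30 + 31 + 30 = 181.
Plus 18 days into July → day 199.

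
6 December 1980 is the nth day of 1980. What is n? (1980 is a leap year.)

Days in months before December: 31 + 29 + 31 + 30 + 31 + 30 + 31 + 31 + 30 + 31 + 30 = 335.
Plus 6 days into December → day 341.

341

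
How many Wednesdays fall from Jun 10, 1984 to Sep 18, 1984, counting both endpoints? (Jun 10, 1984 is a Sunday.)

Jun 10, 1984 is a Sunday; the first Wednesday on or after it is Jun 13, 1984 (3 days later).
From Jun 13, 1984 to Sep 18, 1984: 17 + 31 + 31 + 18 = 97 days (rest of Jun, Jul, Aug, Sep).
97 ÷ 7 = 13 full weeks with remainder 6, so 13 more Wednesdays after the first → 14.

14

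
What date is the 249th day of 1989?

September 6, 1989

January has 31 days (249 − 31 = 218 remain).
February has 28 days (218 − 28 = 190 remain).
March has 31 days (190 − 31 = 159 remain).
April has 30 days (159 − 30 = 129 remain).
May has 31 days (129 − 31 = 98 remain).
June has 30 days (98 − 30 = 68 remain).
July has 31 days (68 − 31 = 37 remain).
August has 31 days (37 − 31 = 6 remain).
6 into September → September 6.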